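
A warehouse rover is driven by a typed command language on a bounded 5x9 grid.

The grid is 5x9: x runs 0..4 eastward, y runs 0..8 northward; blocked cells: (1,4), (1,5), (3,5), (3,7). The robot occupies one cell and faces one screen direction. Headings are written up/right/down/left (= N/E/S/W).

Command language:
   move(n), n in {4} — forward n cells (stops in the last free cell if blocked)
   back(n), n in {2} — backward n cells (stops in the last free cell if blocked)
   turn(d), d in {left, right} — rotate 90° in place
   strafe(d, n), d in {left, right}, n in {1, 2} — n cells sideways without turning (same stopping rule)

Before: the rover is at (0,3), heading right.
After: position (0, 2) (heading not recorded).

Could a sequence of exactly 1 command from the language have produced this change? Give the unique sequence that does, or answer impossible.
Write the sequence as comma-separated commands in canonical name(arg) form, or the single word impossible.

start: at (0,3), heading right
step 1 (strafe(right, 1)): at (0,2), heading right
no other 1-command option fits: unique.

strafe(right, 1)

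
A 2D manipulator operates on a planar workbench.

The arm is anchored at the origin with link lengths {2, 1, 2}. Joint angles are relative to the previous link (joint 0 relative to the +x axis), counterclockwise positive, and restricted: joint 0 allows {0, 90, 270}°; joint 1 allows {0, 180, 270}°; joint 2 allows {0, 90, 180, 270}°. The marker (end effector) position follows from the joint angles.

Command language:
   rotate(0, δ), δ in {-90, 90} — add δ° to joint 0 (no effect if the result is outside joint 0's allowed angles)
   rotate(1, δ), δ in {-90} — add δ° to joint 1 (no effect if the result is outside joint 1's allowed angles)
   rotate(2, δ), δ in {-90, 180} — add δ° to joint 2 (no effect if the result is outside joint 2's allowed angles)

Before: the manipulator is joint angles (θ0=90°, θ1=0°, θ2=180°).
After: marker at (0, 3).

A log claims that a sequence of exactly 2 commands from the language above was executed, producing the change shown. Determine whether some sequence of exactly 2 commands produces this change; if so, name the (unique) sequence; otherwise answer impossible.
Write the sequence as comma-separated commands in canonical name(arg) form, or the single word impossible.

begin: joint angles (θ0=90°, θ1=0°, θ2=180°)
1. rotate(1, -90) → joint angles (θ0=90°, θ1=270°, θ2=180°)
2. rotate(1, -90) → joint angles (θ0=90°, θ1=180°, θ2=180°)
no other 2-command option fits: unique.

rotate(1, -90), rotate(1, -90)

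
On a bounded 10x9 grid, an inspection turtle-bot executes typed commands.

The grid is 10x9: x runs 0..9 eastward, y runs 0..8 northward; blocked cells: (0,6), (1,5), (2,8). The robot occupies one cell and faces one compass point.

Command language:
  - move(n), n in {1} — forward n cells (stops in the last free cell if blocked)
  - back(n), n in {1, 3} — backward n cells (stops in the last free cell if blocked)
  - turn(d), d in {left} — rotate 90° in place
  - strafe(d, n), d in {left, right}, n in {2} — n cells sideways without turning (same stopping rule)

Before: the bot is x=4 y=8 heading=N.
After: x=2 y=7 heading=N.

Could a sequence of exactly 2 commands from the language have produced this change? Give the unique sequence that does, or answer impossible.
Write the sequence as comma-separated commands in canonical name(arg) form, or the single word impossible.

key: heading stays N — no command in the sequence turns
t0: x=4 y=8 heading=N
[1] after back(1): x=4 y=7 heading=N
[2] after strafe(left, 2): x=2 y=7 heading=N
all 36 alternatives checked — unique.

back(1), strafe(left, 2)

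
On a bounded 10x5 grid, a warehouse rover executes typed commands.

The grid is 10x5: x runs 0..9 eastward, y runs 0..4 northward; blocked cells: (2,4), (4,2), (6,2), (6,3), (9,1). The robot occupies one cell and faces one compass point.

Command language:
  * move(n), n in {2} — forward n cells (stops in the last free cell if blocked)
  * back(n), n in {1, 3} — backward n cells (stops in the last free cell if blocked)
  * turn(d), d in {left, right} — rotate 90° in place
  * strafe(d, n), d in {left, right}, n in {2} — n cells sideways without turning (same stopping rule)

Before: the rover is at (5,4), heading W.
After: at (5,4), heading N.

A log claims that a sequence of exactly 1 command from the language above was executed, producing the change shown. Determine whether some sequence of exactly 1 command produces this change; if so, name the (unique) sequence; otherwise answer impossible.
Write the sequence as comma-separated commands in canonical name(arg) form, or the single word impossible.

key: (5,4) unchanged — the single command moves nothing
begin: at (5,4), heading W
step 1 (turn(right)): at (5,4), heading N
no rival 1-sequence matches.

turn(right)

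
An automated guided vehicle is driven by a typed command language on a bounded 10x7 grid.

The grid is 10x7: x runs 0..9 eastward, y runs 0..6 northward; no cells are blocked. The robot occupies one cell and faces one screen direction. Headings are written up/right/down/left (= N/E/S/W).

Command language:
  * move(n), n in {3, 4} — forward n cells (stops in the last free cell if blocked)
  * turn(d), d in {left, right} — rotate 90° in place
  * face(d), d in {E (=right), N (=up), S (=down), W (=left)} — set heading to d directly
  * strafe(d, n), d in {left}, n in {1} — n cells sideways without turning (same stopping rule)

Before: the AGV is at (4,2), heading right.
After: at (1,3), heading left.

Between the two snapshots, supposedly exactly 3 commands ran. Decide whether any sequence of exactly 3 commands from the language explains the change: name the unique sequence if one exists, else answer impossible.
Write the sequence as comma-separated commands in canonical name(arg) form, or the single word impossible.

strafe(left, 1), face(W), move(3)

key: order matters: swapping strafe(left, 1) and move(3) lands elsewhere
start: at (4,2), heading right
[1] after strafe(left, 1): at (4,3), heading right
[2] after face(W): at (4,3), heading left
[3] after move(3): at (1,3), heading left
uniquely the one of 729 3-step routes that fits.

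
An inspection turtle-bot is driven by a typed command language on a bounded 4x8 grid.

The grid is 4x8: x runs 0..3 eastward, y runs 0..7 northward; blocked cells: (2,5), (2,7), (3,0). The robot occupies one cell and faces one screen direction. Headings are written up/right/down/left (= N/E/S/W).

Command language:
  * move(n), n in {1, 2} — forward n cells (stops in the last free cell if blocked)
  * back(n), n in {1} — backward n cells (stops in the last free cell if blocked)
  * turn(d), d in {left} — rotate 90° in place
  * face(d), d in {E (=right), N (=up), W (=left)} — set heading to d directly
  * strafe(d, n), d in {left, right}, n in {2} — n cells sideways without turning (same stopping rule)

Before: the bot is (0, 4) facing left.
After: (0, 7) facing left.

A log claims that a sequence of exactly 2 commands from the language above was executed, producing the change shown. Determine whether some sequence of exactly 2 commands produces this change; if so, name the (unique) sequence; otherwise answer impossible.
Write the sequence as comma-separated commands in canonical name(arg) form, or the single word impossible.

strafe(right, 2), strafe(right, 2)

key: the second strafe(right, 2) runs into the grid edge before its full distance
from: (0, 4) facing left
step 1 (strafe(right, 2)): (0, 6) facing left
step 2 (strafe(right, 2)): (0, 7) facing left
uniquely the one of 81 2-step routes that fits.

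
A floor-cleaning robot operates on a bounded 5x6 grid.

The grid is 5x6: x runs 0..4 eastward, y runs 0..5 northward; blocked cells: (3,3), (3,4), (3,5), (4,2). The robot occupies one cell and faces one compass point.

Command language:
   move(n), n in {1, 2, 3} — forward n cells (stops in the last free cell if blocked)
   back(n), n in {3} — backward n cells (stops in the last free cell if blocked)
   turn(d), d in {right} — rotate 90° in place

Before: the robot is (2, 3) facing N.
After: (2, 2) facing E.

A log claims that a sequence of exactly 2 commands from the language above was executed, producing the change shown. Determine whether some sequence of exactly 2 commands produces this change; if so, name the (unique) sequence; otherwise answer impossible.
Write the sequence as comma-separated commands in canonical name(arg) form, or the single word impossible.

impossible

every 2-command combo misses the target.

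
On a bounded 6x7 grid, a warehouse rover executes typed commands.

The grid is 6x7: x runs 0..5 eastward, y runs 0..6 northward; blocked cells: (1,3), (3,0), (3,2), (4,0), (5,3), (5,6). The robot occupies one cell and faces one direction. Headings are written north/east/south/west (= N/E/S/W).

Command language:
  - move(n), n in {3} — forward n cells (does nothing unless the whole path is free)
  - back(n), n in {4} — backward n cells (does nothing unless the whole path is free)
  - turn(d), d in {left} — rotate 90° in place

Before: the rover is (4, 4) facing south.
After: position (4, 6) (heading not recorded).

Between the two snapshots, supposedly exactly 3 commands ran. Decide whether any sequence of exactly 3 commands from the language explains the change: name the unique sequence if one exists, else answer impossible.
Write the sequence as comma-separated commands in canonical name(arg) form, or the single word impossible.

every 3-command combo misses the target.

impossible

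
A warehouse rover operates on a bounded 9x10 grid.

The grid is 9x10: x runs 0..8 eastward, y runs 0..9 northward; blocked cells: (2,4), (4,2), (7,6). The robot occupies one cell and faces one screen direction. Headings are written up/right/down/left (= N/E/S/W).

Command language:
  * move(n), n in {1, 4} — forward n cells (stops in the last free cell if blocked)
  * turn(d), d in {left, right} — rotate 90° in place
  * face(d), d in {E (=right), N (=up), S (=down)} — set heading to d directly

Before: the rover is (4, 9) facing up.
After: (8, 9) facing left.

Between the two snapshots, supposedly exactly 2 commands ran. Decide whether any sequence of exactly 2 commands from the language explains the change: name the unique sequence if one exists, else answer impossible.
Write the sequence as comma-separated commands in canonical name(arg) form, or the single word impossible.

impossible

no 2-step route produces this change.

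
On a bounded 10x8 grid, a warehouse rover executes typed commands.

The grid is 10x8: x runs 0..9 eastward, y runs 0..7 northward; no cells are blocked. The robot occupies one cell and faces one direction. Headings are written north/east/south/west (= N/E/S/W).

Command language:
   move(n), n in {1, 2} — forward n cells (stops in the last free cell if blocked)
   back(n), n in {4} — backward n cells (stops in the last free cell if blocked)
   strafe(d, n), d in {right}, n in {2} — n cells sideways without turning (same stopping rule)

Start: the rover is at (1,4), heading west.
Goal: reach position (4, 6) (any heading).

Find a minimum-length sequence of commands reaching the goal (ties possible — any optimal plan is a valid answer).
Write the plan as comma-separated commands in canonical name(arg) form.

strafe(right, 2), move(1), back(4)

initial: at (1,4), heading west
t=1 strafe(right, 2) ⇒ at (1,6), heading west
t=2 move(1) ⇒ at (0,6), heading west
t=3 back(4) ⇒ at (4,6), heading west
no 2-step plan works, so 3 is optimal.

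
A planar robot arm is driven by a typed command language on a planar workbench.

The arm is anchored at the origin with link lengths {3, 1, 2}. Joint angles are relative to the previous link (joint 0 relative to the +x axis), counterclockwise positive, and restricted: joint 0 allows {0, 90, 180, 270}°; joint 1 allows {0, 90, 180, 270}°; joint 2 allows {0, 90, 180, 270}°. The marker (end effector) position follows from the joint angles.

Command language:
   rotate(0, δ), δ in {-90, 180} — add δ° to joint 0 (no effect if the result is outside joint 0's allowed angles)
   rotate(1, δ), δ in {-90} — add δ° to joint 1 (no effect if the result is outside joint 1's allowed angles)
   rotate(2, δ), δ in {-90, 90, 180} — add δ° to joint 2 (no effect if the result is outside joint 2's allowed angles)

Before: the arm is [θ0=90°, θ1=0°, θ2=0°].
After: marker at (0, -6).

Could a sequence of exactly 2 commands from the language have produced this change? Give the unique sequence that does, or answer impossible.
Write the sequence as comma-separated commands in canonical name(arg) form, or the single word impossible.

rotate(0, -90), rotate(0, -90)

initial: [θ0=90°, θ1=0°, θ2=0°]
step 1 (rotate(0, -90)): [θ0=0°, θ1=0°, θ2=0°]
step 2 (rotate(0, -90)): [θ0=270°, θ1=0°, θ2=0°]
all 36 alternatives checked — unique.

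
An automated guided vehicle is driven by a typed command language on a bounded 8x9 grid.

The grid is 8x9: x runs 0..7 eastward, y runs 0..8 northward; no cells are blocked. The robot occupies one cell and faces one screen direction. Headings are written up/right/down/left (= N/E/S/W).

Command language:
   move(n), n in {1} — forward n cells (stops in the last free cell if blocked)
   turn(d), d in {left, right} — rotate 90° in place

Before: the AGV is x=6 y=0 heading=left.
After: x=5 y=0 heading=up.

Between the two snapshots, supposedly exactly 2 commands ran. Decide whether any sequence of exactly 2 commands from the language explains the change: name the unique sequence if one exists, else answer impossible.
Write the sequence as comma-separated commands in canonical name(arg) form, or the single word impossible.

move(1), turn(right)

key: running turn(right) before move(1) would end elsewhere — order is forced
begin: x=6 y=0 heading=left
[1] after move(1): x=5 y=0 heading=left
[2] after turn(right): x=5 y=0 heading=up
uniquely the one of 9 2-step routes that fits.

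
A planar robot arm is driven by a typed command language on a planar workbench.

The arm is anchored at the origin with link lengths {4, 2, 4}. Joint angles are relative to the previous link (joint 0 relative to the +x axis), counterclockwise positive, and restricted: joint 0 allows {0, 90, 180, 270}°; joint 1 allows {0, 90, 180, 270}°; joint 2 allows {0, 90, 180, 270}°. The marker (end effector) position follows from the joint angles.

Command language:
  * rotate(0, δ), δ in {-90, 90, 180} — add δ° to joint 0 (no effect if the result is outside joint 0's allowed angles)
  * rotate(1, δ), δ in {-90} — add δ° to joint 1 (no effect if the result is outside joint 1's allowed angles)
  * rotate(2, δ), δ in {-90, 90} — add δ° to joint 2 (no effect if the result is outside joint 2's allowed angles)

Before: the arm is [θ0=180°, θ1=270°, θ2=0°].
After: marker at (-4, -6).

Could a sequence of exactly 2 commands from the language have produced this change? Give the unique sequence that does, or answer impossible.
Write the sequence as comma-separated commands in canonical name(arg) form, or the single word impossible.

t0: [θ0=180°, θ1=270°, θ2=0°]
step 1 (rotate(1, -90)): [θ0=180°, θ1=180°, θ2=0°]
step 2 (rotate(1, -90)): [θ0=180°, θ1=90°, θ2=0°]
uniquely the one of 36 2-step routes that fits.

rotate(1, -90), rotate(1, -90)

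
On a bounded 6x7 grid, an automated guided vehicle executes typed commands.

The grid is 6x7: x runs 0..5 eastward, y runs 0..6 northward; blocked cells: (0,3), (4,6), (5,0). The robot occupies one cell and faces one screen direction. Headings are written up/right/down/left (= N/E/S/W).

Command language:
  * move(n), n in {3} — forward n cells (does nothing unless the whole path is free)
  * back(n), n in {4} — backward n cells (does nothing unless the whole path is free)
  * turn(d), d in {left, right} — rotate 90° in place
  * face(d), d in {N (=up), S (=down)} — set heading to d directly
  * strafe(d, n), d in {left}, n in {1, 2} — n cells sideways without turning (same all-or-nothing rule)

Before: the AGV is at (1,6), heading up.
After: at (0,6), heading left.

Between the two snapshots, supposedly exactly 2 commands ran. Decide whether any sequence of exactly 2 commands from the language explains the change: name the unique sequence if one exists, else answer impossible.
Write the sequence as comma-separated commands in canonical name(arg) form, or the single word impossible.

strafe(left, 1), turn(left)

key: running turn(left) before strafe(left, 1) would end elsewhere — order is forced
initial: at (1,6), heading up
t=1 strafe(left, 1) ⇒ at (0,6), heading up
t=2 turn(left) ⇒ at (0,6), heading left
uniquely the one of 64 2-step routes that fits.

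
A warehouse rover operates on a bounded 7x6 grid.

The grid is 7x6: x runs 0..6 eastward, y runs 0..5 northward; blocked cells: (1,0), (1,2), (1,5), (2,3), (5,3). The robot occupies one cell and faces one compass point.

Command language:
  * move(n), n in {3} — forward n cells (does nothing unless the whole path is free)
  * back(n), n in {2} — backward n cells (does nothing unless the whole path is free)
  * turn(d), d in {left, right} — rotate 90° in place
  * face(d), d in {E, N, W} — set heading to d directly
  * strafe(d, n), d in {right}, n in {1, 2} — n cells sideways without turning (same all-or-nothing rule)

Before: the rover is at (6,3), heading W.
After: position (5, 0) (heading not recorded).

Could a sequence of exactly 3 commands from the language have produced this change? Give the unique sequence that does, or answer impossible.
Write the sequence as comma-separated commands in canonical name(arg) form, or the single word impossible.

key: order matters: swapping turn(left) and strafe(right, 1) lands elsewhere
begin: at (6,3), heading W
1. turn(left) → at (6,3), heading S
2. move(3) → at (6,0), heading S
3. strafe(right, 1) → at (5,0), heading S
no other 3-command option fits: unique.

turn(left), move(3), strafe(right, 1)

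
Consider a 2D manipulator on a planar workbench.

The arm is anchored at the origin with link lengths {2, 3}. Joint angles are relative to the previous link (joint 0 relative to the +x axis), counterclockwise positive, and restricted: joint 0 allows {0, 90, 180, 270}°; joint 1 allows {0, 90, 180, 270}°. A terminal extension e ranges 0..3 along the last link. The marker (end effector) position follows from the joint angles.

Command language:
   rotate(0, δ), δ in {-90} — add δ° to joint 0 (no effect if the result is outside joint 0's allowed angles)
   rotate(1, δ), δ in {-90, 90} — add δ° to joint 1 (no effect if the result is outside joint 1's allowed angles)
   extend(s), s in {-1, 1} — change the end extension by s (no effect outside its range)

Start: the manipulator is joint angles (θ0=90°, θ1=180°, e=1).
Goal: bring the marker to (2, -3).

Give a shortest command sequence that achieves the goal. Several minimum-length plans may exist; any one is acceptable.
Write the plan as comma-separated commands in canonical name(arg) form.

extend(-1), rotate(1, 90), rotate(0, -90)

t0: joint angles (θ0=90°, θ1=180°, e=1)
1. extend(-1) → joint angles (θ0=90°, θ1=180°, e=0)
2. rotate(1, 90) → joint angles (θ0=90°, θ1=270°, e=0)
3. rotate(0, -90) → joint angles (θ0=0°, θ1=270°, e=0)
shorter routes all fall short; 3 is best.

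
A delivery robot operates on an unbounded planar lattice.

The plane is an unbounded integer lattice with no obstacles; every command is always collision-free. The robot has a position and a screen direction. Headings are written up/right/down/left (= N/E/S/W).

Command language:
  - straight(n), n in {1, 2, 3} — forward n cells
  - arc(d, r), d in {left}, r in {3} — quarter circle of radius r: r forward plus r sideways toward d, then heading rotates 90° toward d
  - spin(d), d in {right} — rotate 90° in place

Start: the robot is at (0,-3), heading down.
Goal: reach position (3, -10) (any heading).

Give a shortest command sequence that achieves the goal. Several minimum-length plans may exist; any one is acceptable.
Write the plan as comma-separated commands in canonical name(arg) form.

t0: at (0,-3), heading down
[1] after straight(2): at (0,-5), heading down
[2] after straight(2): at (0,-7), heading down
[3] after arc(left, 3): at (3,-10), heading right
nothing shorter than 3 reaches the goal.

straight(2), straight(2), arc(left, 3)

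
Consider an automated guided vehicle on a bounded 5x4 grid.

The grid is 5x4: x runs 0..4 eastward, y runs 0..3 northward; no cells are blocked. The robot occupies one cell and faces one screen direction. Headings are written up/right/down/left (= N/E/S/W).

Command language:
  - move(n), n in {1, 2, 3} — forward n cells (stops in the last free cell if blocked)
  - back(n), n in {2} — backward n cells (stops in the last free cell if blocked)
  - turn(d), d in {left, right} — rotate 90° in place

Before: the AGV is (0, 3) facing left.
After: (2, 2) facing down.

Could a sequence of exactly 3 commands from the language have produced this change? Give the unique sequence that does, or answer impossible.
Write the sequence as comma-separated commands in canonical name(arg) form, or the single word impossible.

back(2), turn(left), move(1)

key: cell and facing (now S) both changed — the 3 commands mix motion and turning
t0: (0, 3) facing left
1. back(2) → (2, 3) facing left
2. turn(left) → (2, 3) facing down
3. move(1) → (2, 2) facing down
no rival 3-sequence matches.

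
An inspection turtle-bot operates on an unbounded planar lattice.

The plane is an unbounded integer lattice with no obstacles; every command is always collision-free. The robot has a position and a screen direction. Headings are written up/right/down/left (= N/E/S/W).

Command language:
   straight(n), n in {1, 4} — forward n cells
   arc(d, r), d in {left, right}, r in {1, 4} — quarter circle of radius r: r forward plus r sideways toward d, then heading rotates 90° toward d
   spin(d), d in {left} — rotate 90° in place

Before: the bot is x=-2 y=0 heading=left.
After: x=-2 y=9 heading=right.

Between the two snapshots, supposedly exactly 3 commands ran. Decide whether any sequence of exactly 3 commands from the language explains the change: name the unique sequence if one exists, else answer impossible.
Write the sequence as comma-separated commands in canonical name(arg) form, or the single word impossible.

key: cell and facing (now E) both changed — the 3 commands mix motion and turning
t0: x=-2 y=0 heading=left
step 1 (arc(right, 4)): x=-6 y=4 heading=up
step 2 (straight(1)): x=-6 y=5 heading=up
step 3 (arc(right, 4)): x=-2 y=9 heading=right
no rival 3-sequence matches.

arc(right, 4), straight(1), arc(right, 4)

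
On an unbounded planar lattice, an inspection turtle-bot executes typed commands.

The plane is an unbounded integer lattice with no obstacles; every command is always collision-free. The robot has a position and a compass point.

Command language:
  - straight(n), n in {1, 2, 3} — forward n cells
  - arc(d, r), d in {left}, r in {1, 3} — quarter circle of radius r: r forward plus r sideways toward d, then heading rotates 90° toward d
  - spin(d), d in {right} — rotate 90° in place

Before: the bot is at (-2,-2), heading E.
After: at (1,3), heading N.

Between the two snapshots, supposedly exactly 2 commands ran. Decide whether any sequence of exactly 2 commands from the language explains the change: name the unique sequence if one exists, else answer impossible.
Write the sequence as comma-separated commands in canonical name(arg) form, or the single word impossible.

key: position moved to (1,3) AND the heading swung to N — translation plus rotation needed
start: at (-2,-2), heading E
step 1 (arc(left, 3)): at (1,1), heading N
step 2 (straight(2)): at (1,3), heading N
no other 2-command option fits: unique.

arc(left, 3), straight(2)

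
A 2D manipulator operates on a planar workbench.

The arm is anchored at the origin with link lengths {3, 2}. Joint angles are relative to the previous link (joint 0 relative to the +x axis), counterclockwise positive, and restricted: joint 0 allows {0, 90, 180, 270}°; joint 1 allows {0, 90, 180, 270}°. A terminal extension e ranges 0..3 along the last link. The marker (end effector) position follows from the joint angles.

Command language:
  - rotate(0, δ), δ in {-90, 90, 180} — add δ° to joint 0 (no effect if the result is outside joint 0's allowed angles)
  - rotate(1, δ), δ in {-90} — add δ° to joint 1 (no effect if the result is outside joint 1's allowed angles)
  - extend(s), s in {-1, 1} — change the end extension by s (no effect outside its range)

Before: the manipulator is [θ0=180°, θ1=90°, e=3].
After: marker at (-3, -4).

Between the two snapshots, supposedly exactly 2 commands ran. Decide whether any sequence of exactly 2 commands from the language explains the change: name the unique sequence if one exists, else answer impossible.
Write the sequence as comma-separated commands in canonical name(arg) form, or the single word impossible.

extend(1), extend(-1)

key: order matters: swapping extend(1) and extend(-1) lands elsewhere
initial: [θ0=180°, θ1=90°, e=3]
t=1 extend(1) ⇒ [θ0=180°, θ1=90°, e=3]
t=2 extend(-1) ⇒ [θ0=180°, θ1=90°, e=2]
no rival 2-sequence matches.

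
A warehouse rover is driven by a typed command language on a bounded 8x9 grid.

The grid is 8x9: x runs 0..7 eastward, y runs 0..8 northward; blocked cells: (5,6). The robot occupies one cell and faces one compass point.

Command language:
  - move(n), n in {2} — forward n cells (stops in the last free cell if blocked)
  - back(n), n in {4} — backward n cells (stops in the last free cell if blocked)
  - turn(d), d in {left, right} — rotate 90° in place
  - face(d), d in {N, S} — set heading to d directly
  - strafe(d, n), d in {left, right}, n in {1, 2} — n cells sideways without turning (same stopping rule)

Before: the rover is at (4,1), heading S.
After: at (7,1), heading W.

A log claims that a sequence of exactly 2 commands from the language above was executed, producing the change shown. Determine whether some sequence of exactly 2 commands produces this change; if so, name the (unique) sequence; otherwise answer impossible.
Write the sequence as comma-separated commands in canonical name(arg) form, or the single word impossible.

key: cell and facing (now W) both changed — the 2 commands mix motion and turning
start: at (4,1), heading S
1. turn(right) → at (4,1), heading W
2. back(4) → at (7,1), heading W
uniquely the one of 100 2-step routes that fits.

turn(right), back(4)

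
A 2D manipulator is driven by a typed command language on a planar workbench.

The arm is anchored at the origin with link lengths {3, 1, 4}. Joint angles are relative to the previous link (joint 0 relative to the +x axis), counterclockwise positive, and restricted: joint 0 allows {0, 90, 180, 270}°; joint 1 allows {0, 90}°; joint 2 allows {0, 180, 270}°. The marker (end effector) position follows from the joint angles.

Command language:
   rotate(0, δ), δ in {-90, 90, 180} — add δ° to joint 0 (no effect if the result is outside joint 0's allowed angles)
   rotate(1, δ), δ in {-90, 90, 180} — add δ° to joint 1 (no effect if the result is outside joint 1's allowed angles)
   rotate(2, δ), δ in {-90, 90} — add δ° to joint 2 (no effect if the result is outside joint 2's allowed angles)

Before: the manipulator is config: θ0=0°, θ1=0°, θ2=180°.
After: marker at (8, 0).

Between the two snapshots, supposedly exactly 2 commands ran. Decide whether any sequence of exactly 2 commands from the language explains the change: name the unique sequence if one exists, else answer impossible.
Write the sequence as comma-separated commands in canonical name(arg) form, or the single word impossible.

begin: config: θ0=0°, θ1=0°, θ2=180°
t=1 rotate(2, 90) ⇒ config: θ0=0°, θ1=0°, θ2=270°
t=2 rotate(2, 90) ⇒ config: θ0=0°, θ1=0°, θ2=0°
all 64 alternatives checked — unique.

rotate(2, 90), rotate(2, 90)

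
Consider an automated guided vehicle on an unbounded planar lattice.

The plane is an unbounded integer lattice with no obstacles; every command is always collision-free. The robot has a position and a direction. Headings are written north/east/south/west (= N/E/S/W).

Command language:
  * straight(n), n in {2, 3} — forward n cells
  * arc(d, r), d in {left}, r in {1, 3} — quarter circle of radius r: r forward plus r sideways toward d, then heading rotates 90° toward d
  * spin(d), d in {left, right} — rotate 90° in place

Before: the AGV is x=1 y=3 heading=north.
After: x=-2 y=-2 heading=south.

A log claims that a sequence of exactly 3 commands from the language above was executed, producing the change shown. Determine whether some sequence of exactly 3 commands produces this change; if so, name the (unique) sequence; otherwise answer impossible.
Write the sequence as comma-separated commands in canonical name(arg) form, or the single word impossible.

spin(left), arc(left, 3), straight(2)

key: order matters: swapping spin(left) and straight(2) lands elsewhere
from: x=1 y=3 heading=north
step 1 (spin(left)): x=1 y=3 heading=west
step 2 (arc(left, 3)): x=-2 y=0 heading=south
step 3 (straight(2)): x=-2 y=-2 heading=south
uniquely the one of 216 3-step routes that fits.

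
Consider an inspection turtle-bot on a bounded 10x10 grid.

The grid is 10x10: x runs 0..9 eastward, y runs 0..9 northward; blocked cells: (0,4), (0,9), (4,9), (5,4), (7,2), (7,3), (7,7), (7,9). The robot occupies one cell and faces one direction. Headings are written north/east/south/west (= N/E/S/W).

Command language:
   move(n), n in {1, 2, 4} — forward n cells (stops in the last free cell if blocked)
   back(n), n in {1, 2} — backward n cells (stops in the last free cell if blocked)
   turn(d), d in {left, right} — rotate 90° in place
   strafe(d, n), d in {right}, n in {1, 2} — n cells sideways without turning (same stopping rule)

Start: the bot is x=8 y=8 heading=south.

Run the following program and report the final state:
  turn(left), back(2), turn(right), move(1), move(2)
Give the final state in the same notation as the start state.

x=6 y=5 heading=south

from: x=8 y=8 heading=south
step 1 (turn(left)): x=8 y=8 heading=east
step 2 (back(2)): x=6 y=8 heading=east
step 3 (turn(right)): x=6 y=8 heading=south
step 4 (move(1)): x=6 y=7 heading=south
step 5 (move(2)): x=6 y=5 heading=south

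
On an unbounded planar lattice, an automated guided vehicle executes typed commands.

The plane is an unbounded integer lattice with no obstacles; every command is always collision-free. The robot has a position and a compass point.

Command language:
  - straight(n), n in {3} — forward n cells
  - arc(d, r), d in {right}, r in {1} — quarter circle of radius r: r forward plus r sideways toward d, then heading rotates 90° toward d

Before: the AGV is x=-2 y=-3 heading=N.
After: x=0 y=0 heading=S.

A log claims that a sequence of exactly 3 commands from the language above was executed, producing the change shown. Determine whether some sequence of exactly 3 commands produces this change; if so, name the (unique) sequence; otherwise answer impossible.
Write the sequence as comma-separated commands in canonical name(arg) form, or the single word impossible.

straight(3), arc(right, 1), arc(right, 1)

key: running arc(right, 1) before straight(3) would end elsewhere — order is forced
initial: x=-2 y=-3 heading=N
[1] after straight(3): x=-2 y=0 heading=N
[2] after arc(right, 1): x=-1 y=1 heading=E
[3] after arc(right, 1): x=0 y=0 heading=S
uniquely the one of 8 3-step routes that fits.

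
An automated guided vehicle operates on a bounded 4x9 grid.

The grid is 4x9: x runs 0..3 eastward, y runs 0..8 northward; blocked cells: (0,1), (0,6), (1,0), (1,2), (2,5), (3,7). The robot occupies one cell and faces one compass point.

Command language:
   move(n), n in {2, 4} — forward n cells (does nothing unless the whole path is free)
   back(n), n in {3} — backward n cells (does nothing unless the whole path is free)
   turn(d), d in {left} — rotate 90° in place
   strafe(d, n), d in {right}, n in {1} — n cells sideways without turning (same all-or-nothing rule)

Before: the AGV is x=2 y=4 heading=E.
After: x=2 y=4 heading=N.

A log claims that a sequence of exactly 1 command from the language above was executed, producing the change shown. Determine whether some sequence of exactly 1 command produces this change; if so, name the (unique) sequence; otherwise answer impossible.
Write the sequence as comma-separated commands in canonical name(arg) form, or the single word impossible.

turn(left)

key: (2,4) unchanged — the single command moves nothing
start: x=2 y=4 heading=E
t=1 turn(left) ⇒ x=2 y=4 heading=N
uniquely the one of 5 1-step routes that fits.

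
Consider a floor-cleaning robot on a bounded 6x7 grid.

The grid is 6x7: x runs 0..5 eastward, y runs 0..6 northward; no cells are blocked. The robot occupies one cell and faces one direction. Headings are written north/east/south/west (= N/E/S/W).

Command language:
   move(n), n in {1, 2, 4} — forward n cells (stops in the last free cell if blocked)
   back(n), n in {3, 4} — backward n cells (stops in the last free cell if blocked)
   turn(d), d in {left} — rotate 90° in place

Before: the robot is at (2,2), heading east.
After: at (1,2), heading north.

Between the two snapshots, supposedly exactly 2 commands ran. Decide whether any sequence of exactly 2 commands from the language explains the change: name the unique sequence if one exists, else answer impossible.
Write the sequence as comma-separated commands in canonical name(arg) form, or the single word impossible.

all 36 sequences checked — none match.

impossible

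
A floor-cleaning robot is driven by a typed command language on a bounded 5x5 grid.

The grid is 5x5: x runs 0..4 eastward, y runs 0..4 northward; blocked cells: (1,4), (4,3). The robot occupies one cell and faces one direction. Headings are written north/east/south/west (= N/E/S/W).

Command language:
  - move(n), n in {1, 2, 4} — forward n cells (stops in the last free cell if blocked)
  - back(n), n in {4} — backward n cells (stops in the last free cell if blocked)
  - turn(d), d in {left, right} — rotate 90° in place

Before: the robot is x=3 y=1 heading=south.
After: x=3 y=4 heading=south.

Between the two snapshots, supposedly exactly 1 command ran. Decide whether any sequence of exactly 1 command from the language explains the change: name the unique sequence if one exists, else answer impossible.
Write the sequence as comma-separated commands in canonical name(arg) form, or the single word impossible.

key: still facing S — the one step turns nothing
from: x=3 y=1 heading=south
t=1 back(4) ⇒ x=3 y=4 heading=south
no other 1-command option fits: unique.

back(4)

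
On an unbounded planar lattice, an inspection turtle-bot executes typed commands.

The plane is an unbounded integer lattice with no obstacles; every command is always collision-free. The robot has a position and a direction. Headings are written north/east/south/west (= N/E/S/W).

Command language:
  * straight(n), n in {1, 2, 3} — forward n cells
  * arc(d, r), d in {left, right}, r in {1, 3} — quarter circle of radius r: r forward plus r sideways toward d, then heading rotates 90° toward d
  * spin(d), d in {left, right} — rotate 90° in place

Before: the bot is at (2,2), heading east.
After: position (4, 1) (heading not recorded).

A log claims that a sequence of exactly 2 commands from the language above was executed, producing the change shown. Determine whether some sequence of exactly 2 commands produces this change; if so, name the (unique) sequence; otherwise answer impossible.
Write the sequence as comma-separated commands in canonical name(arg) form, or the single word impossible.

key: running arc(right, 1) before straight(1) would end elsewhere — order is forced
t0: at (2,2), heading east
t=1 straight(1) ⇒ at (3,2), heading east
t=2 arc(right, 1) ⇒ at (4,1), heading south
uniquely the one of 81 2-step routes that fits.

straight(1), arc(right, 1)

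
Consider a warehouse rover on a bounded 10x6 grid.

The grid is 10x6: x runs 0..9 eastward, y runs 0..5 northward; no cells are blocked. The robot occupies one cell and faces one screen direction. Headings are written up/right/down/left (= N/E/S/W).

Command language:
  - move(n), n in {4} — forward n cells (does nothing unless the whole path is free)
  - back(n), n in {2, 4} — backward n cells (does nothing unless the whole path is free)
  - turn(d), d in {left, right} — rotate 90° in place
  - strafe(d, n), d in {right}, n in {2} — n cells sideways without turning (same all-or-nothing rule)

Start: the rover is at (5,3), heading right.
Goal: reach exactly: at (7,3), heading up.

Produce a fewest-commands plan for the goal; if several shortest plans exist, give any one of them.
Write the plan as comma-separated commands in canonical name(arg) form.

turn(left), strafe(right, 2)

initial: at (5,3), heading right
[1] after turn(left): at (5,3), heading up
[2] after strafe(right, 2): at (7,3), heading up
shorter routes all fall short; 2 is best.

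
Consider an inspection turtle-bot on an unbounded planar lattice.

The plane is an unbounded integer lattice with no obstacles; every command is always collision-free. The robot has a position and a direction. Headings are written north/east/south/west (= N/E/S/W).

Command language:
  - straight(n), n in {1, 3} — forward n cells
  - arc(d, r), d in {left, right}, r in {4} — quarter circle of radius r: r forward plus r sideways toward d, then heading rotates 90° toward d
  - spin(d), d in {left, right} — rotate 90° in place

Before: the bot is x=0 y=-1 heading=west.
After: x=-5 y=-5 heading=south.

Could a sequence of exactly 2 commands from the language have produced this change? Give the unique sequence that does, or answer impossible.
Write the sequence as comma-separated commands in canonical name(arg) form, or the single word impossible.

key: position moved to (-5,-5) AND the heading swung to S — translation plus rotation needed
start: x=0 y=-1 heading=west
[1] after straight(1): x=-1 y=-1 heading=west
[2] after arc(left, 4): x=-5 y=-5 heading=south
no rival 2-sequence matches.

straight(1), arc(left, 4)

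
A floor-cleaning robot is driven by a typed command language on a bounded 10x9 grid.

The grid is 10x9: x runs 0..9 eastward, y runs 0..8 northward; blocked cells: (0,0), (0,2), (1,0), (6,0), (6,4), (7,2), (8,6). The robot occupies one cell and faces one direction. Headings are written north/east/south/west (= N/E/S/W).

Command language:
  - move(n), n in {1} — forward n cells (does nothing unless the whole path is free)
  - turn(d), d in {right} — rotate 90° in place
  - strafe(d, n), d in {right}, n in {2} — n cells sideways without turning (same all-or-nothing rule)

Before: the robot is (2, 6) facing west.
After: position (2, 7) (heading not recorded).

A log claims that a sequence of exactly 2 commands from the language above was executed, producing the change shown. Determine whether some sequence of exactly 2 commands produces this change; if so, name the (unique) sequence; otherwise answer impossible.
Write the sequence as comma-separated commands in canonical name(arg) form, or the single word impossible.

key: order matters: swapping turn(right) and move(1) lands elsewhere
initial: (2, 6) facing west
t=1 turn(right) ⇒ (2, 6) facing north
t=2 move(1) ⇒ (2, 7) facing north
uniquely the one of 9 2-step routes that fits.

turn(right), move(1)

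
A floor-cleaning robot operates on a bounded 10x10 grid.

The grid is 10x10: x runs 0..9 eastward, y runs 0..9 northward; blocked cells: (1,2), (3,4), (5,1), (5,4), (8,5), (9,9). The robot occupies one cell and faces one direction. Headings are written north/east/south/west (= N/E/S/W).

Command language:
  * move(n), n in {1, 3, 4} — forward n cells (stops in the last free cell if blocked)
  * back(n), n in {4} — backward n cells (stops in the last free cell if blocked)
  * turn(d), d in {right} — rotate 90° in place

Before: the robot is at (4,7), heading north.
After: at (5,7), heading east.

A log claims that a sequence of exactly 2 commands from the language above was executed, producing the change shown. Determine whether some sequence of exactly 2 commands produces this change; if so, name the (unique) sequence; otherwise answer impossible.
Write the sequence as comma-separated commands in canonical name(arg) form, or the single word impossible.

turn(right), move(1)

key: position moved to (5,7) AND the heading swung to E — translation plus rotation needed
begin: at (4,7), heading north
t=1 turn(right) ⇒ at (4,7), heading east
t=2 move(1) ⇒ at (5,7), heading east
uniquely the one of 25 2-step routes that fits.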